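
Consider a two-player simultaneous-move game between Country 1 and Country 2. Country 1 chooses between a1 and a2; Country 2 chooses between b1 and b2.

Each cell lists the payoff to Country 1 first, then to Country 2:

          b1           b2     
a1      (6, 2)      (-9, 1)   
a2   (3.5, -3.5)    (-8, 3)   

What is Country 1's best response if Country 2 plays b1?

Against b1, Country 1 earns 6 from a1 and 3.5 from a2.
So a1 is the best response.

a1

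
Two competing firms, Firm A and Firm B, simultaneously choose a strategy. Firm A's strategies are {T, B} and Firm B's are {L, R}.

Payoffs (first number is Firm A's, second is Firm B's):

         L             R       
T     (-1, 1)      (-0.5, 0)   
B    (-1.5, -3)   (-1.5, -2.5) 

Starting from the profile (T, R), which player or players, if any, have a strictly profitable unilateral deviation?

Firm A at (T, R) earns -0.5; deviating to B yields -1.5 — not better.
Firm B earns 0; deviating to L yields 1 — a strict improvement.
Only Firm B has a strictly profitable deviation.

Firm B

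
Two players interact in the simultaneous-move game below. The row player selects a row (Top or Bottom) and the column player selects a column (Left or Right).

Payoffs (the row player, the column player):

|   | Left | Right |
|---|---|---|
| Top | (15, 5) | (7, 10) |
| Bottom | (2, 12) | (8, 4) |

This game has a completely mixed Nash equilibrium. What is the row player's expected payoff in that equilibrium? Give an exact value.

First find y, the probability the column player plays Left, from the row player's indifference between Top and Bottom: 15y + 7(1−y) = 2y + 8(1−y), giving y = 1/14.
Since the row player is indifferent in equilibrium, the row player's expected payoff equals the payoff from either row against (1/14, 13/14). Using Top: 15(1/14) + 7(13/14) = 53/7.

53/7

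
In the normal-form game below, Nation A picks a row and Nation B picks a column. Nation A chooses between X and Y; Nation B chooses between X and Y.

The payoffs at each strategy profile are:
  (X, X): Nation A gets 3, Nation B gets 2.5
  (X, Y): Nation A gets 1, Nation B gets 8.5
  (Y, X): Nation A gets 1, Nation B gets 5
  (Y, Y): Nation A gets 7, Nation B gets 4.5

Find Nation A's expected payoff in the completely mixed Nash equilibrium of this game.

First find y, the probability Nation B plays X, from Nation A's indifference between X and Y: 3y + (1−y) = y + 7(1−y), giving y = 3/4.
Since Nation A is indifferent in equilibrium, Nation A's expected payoff equals the payoff from either row against (3/4, 1/4). Using X: 3(3/4) + (1/4) = 5/2.

5/2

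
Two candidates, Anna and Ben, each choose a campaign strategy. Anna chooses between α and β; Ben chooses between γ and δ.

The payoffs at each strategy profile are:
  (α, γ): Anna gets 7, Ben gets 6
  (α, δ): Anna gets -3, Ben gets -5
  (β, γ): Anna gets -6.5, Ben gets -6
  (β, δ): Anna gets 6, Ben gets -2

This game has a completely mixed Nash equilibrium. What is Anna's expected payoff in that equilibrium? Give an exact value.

1

First find y, the probability Ben plays γ, from Anna's indifference between α and β: 7y − 3(1−y) = −6.5y + 6(1−y), giving y = 2/5.
Since Anna is indifferent in equilibrium, Anna's expected payoff equals the payoff from either row against (2/5, 3/5). Using α: 7(2/5) − 3(3/5) = 1.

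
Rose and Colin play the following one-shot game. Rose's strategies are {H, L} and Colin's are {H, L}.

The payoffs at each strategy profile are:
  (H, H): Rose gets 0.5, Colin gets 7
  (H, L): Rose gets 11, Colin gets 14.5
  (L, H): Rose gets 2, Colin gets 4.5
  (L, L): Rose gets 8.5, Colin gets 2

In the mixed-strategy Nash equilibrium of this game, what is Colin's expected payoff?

41/8

First find p, the probability Rose plays H, from Colin's indifference between H and L: 7p + 4.5(1−p) = 14.5p + 2(1−p), giving p = 1/4.
Since Colin is indifferent in equilibrium, Colin's expected payoff equals the payoff from either column against (1/4, 3/4). Using H: 7(1/4) + 4.5(3/4) = 41/8.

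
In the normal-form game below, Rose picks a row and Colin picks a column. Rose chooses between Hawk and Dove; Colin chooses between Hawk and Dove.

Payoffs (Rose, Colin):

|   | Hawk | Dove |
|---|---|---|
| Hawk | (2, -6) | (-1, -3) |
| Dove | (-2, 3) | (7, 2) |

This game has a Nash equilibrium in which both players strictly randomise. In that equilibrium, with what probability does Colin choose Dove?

Let c be the probability that Colin plays Hawk. In a completely mixed equilibrium, Rose must be indifferent between Hawk and Dove.
Rose's expected payoff from Hawk is 2c − (1−c); from Dove it is −2c + 7(1−c).
Setting these equal: 3c − 1 = −9c + 7, so c = 2/3.
Therefore Colin plays Dove with probability 1 − 2/3 = 1/3.

1/3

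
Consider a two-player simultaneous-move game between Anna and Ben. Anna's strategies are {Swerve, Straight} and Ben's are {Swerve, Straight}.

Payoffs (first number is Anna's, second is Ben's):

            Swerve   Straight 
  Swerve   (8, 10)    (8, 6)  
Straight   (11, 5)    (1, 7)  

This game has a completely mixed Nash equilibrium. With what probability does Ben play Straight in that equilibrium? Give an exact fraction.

Let c be the probability that Ben plays Swerve. In a completely mixed equilibrium, Anna must be indifferent between Swerve and Straight.
Anna's expected payoff from Swerve is 8c + 8(1−c); from Straight it is 11c + (1−c).
Setting these equal: 8 = 10c + 1, so c = 7/10.
Therefore Ben plays Straight with probability 1 − 7/10 = 3/10.

3/10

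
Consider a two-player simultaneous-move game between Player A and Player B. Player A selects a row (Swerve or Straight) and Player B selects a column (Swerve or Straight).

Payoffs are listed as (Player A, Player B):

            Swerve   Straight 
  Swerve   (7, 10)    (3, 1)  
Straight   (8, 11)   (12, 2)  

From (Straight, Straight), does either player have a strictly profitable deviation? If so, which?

Player A at (Straight, Straight) earns 12; deviating to Swerve yields 3 — not better.
Player B earns 2; deviating to Swerve yields 11 — a strict improvement.
Only Player B has a strictly profitable deviation.

Player B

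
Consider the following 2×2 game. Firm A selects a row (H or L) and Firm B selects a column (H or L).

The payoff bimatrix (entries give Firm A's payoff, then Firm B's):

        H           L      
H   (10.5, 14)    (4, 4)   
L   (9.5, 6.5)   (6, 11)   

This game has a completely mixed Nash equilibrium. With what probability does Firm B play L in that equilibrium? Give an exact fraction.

Let q be the probability that Firm B plays H. In a completely mixed equilibrium, Firm A must be indifferent between H and L.
Firm A's expected payoff from H is 10.5q + 4(1−q); from L it is 9.5q + 6(1−q).
Setting these equal: 6.5q + 4 = 3.5q + 6, so q = 2/3.
Therefore Firm B plays L with probability 1 − 2/3 = 1/3.

1/3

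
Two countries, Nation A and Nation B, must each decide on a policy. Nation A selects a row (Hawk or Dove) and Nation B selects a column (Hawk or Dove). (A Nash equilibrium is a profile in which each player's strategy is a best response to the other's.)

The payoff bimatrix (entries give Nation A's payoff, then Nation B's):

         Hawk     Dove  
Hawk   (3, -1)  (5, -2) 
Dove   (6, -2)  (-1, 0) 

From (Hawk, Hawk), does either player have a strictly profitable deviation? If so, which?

Nation A

Nation A at (Hawk, Hawk) earns 3; deviating to Dove yields 6 — a strict improvement.
Nation B earns -1; deviating to Dove yields -2 — not better.
Only Nation A has a strictly profitable deviation.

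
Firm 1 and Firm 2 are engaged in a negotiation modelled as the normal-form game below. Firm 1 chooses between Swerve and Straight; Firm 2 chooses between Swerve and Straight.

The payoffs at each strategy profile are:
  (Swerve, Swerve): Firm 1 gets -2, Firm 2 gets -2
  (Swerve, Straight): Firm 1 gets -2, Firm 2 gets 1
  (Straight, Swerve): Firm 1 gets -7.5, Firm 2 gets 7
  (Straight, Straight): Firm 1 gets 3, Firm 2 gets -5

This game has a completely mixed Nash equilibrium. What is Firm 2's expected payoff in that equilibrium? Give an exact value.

First find p, the probability Firm 1 plays Swerve, from Firm 2's indifference between Swerve and Straight: −2p + 7(1−p) = p − 5(1−p), giving p = 4/5.
Since Firm 2 is indifferent in equilibrium, Firm 2's expected payoff equals the payoff from either column against (4/5, 1/5). Using Swerve: −2(4/5) + 7(1/5) = -1/5.

-1/5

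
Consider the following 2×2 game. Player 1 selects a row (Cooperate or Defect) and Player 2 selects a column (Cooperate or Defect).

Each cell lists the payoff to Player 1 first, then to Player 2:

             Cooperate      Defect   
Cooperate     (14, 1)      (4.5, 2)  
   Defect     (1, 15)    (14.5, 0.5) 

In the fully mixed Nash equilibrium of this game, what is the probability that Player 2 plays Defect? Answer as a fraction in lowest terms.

13/23

Let y be the probability that Player 2 plays Cooperate. In a completely mixed equilibrium, Player 1 must be indifferent between Cooperate and Defect.
Player 1's expected payoff from Cooperate is 14y + 4.5(1−y); from Defect it is y + 14.5(1−y).
Setting these equal: 9.5y + 4.5 = −13.5y + 14.5, so y = 10/23.
Therefore Player 2 plays Defect with probability 1 − 10/23 = 13/23.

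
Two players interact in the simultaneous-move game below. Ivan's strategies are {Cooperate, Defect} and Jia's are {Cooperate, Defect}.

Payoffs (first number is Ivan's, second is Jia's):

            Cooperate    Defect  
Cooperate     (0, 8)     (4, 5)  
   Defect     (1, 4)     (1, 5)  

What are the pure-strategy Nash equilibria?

none

(Cooperate, Cooperate): Ivan prefers Defect (1 > 0) — not an equilibrium.
(Cooperate, Defect): Jia prefers Cooperate (8 > 5) — not an equilibrium.
(Defect, Cooperate): Jia prefers Defect (5 > 4) — not an equilibrium.
(Defect, Defect): Ivan prefers Cooperate (4 > 1) — not an equilibrium.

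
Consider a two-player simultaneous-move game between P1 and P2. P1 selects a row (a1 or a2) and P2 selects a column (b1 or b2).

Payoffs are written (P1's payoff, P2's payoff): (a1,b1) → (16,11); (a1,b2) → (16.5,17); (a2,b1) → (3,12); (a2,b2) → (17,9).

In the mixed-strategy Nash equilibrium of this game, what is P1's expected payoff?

445/27

First find q, the probability P2 plays b1, from P1's indifference between a1 and a2: 16q + 16.5(1−q) = 3q + 17(1−q), giving q = 1/27.
Since P1 is indifferent in equilibrium, P1's expected payoff equals the payoff from either row against (1/27, 26/27). Using a1: 16(1/27) + 16.5(26/27) = 445/27.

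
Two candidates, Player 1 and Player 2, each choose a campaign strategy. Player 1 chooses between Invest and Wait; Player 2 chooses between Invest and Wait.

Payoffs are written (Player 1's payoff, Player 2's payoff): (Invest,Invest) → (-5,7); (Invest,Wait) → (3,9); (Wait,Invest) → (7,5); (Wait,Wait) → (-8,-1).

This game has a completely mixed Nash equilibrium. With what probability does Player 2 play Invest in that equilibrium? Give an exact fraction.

11/23

Let c be the probability that Player 2 plays Invest. In a completely mixed equilibrium, Player 1 must be indifferent between Invest and Wait.
Player 1's expected payoff from Invest is −5c + 3(1−c); from Wait it is 7c − 8(1−c).
Setting these equal: −8c + 3 = 15c − 8, so c = 11/23.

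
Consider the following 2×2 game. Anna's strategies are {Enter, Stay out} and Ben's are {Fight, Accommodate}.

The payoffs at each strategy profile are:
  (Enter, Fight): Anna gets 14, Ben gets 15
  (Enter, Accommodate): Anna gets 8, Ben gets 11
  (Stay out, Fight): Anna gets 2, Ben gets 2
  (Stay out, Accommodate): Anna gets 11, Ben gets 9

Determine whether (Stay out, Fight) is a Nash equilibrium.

At (Stay out, Fight), Anna earns 2; switching to Enter would give 14, so Anna would deviate.
Ben earns 2; switching to Accommodate would give 9, so Ben would deviate.
Since at least one player can profitably deviate, this is not a Nash equilibrium.

No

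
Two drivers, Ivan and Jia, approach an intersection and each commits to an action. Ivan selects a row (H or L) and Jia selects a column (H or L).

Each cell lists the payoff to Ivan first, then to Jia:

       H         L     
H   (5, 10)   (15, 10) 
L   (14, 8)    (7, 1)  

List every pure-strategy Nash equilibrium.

(H, L) and (L, H)

(H, H): Ivan prefers L (14 > 5) — not an equilibrium.
(H, L): Ivan gets 15 ≥ 7 from L, and Jia gets 10 ≥ 10 from H — Nash equilibrium.
(L, H): Ivan gets 14 ≥ 5 from H, and Jia gets 8 ≥ 1 from L — Nash equilibrium.
(L, L): Ivan prefers H (15 > 7); Jia prefers H (8 > 1) — not an equilibrium.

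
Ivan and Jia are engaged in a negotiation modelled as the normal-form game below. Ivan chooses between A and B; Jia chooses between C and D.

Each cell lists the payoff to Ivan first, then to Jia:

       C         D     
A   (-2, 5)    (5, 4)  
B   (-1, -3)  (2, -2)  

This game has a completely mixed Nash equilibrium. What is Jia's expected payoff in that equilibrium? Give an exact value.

First find p, the probability Ivan plays A, from Jia's indifference between C and D: 5p − 3(1−p) = 4p − 2(1−p), giving p = 1/2.
Since Jia is indifferent in equilibrium, Jia's expected payoff equals the payoff from either column against (1/2, 1/2). Using C: 5(1/2) − 3(1/2) = 1.

1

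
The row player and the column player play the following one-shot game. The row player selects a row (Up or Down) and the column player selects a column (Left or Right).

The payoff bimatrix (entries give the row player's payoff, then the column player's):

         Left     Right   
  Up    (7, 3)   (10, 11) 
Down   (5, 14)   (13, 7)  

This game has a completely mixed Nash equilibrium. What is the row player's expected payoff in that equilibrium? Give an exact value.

First find q, the probability the column player plays Left, from the row player's indifference between Up and Down: 7q + 10(1−q) = 5q + 13(1−q), giving q = 3/5.
Since the row player is indifferent in equilibrium, the row player's expected payoff equals the payoff from either row against (3/5, 2/5). Using Up: 7(3/5) + 10(2/5) = 41/5.

41/5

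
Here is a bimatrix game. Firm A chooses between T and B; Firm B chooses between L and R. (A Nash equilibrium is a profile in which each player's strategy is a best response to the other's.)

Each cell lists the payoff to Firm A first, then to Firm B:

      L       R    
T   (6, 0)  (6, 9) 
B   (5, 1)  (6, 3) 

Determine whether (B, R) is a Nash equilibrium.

At (B, R), Firm A earns 6; switching to T would give 6, so Firm A has no profitable deviation.
Firm B earns 3; switching to L would give 1, so Firm B has no profitable deviation.
Neither player can gain by a unilateral deviation, so this profile is a Nash equilibrium.

Yes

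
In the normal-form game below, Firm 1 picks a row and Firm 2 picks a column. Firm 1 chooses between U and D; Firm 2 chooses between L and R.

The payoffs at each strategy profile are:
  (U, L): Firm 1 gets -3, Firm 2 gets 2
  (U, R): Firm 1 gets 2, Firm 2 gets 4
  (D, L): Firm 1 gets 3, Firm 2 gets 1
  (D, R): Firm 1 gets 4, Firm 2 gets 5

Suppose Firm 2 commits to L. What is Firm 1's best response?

Against L, Firm 1 earns -3 from U and 3 from D.
So D is the best response.

D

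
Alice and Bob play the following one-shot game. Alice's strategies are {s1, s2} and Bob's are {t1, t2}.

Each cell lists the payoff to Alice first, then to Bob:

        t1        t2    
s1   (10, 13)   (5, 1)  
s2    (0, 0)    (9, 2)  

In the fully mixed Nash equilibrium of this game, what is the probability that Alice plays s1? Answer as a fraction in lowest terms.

1/7

Let r be the probability that Alice plays s1. In a completely mixed equilibrium, Bob must be indifferent between t1 and t2.
Bob's expected payoff from t1 is 13r; from t2 it is r + 2(1−r).
Setting these equal: 13r = −r + 2, so r = 1/7.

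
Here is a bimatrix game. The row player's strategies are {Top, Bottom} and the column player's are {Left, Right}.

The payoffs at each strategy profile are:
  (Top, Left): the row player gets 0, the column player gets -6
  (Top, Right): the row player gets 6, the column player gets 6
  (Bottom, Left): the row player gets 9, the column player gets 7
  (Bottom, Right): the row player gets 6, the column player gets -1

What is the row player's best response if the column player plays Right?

Against Right, the row player earns 6 from Top and 6 from Bottom.
So either strategy is a best response.

either — both Top and Bottom are best responses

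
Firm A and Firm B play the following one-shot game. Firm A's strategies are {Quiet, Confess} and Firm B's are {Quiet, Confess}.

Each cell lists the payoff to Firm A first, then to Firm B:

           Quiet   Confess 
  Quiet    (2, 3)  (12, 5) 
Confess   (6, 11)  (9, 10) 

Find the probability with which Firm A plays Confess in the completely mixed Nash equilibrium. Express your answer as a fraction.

Let p be the probability that Firm A plays Quiet. In a completely mixed equilibrium, Firm B must be indifferent between Quiet and Confess.
Firm B's expected payoff from Quiet is 3p + 11(1−p); from Confess it is 5p + 10(1−p).
Setting these equal: −8p + 11 = −5p + 10, so p = 1/3.
Therefore Firm A plays Confess with probability 1 − 1/3 = 2/3.

2/3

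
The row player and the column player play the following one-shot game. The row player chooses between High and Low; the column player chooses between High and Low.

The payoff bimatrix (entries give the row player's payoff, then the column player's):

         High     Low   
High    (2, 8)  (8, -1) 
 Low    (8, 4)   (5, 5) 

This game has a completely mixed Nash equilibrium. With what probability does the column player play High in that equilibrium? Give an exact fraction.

Let q be the probability that the column player plays High. In a completely mixed equilibrium, the row player must be indifferent between High and Low.
The row player's expected payoff from High is 2q + 8(1−q); from Low it is 8q + 5(1−q).
Setting these equal: −6q + 8 = 3q + 5, so q = 1/3.

1/3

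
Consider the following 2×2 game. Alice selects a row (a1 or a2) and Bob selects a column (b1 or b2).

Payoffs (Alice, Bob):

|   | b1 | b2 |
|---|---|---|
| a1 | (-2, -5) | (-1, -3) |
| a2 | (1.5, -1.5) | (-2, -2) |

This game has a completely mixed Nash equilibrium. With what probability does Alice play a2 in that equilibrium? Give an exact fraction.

Let p be the probability that Alice plays a1. In a completely mixed equilibrium, Bob must be indifferent between b1 and b2.
Bob's expected payoff from b1 is −5p − 1.5(1−p); from b2 it is −3p − 2(1−p).
Setting these equal: −3.5p − 1.5 = −p − 2, so p = 1/5.
Therefore Alice plays a2 with probability 1 − 1/5 = 4/5.

4/5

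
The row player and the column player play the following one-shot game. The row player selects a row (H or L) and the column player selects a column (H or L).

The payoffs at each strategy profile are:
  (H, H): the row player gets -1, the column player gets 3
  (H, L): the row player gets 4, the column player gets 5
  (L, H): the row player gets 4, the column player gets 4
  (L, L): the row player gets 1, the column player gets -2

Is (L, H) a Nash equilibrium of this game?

At (L, H), the row player earns 4; switching to H would give -1, so the row player has no profitable deviation.
The column player earns 4; switching to L would give -2, so the column player has no profitable deviation.
Neither player can gain by a unilateral deviation, so this profile is a Nash equilibrium.

Yes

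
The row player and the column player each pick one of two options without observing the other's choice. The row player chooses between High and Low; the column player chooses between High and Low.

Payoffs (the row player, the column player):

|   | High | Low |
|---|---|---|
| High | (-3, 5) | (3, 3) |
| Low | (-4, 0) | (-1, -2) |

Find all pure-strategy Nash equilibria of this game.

(High, High)

(High, High): the row player gets -3 ≥ -4 from Low, and the column player gets 5 ≥ 3 from Low — Nash equilibrium.
(High, Low): the column player prefers High (5 > 3) — not an equilibrium.
(Low, High): the row player prefers High (-3 > -4) — not an equilibrium.
(Low, Low): the row player prefers High (3 > -1); the column player prefers High (0 > -2) — not an equilibrium.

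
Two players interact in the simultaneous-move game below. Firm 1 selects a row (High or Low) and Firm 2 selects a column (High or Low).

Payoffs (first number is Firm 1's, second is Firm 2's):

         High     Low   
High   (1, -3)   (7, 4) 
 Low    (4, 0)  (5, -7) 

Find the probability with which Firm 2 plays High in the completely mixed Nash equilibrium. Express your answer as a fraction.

2/5

Let y be the probability that Firm 2 plays High. In a completely mixed equilibrium, Firm 1 must be indifferent between High and Low.
Firm 1's expected payoff from High is y + 7(1−y); from Low it is 4y + 5(1−y).
Setting these equal: −6y + 7 = −y + 5, so y = 2/5.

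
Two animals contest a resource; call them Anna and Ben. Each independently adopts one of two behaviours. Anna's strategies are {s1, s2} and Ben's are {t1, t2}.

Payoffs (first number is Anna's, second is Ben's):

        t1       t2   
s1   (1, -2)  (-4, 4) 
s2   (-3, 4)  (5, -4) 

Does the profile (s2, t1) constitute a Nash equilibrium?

At (s2, t1), Anna earns -3; switching to s1 would give 1, so Anna would deviate.
Ben earns 4; switching to t2 would give -4, so Ben has no profitable deviation.
Since at least one player can profitably deviate, this is not a Nash equilibrium.

No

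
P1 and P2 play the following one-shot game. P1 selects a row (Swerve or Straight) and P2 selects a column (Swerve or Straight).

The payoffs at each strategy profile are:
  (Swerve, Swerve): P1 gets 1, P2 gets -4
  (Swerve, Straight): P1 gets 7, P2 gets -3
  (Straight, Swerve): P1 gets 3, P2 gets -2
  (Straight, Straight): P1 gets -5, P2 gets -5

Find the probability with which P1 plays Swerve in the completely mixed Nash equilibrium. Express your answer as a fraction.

3/4

Let p be the probability that P1 plays Swerve. In a completely mixed equilibrium, P2 must be indifferent between Swerve and Straight.
P2's expected payoff from Swerve is −4p − 2(1−p); from Straight it is −3p − 5(1−p).
Setting these equal: −2p − 2 = 2p − 5, so p = 3/4.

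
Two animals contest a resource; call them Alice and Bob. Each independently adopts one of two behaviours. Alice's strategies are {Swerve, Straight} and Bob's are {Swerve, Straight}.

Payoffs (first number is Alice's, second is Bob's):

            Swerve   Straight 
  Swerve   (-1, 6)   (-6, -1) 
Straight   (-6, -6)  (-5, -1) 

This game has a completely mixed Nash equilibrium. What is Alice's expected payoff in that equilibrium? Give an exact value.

-31/6

First find y, the probability Bob plays Swerve, from Alice's indifference between Swerve and Straight: −y − 6(1−y) = −6y − 5(1−y), giving y = 1/6.
Since Alice is indifferent in equilibrium, Alice's expected payoff equals the payoff from either row against (1/6, 5/6). Using Swerve: −(1/6) − 6(5/6) = -31/6.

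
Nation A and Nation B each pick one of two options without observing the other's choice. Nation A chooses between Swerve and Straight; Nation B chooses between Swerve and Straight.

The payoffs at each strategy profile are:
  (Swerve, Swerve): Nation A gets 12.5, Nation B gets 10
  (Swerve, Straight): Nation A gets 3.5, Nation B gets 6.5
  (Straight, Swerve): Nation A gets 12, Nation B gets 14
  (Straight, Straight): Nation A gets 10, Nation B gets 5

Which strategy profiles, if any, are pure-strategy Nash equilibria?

(Swerve, Swerve): Nation A gets 12.5 ≥ 12 from Straight, and Nation B gets 10 ≥ 6.5 from Straight — Nash equilibrium.
(Swerve, Straight): Nation A prefers Straight (10 > 3.5); Nation B prefers Swerve (10 > 6.5) — not an equilibrium.
(Straight, Swerve): Nation A prefers Swerve (12.5 > 12) — not an equilibrium.
(Straight, Straight): Nation B prefers Swerve (14 > 5) — not an equilibrium.

(Swerve, Swerve)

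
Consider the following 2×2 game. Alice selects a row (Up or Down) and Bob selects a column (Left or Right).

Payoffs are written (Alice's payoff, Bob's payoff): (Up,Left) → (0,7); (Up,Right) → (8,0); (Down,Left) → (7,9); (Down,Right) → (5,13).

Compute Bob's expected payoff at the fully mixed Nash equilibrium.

First find x, the probability Alice plays Up, from Bob's indifference between Left and Right: 7x + 9(1−x) = 13(1−x), giving x = 4/11.
Since Bob is indifferent in equilibrium, Bob's expected payoff equals the payoff from either column against (4/11, 7/11). Using Left: 7(4/11) + 9(7/11) = 91/11.

91/11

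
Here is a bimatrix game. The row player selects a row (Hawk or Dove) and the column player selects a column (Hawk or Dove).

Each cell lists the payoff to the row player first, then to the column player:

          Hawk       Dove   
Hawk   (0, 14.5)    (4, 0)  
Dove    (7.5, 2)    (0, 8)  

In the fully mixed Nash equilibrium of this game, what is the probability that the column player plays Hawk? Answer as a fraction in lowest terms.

8/23

Let q be the probability that the column player plays Hawk. In a completely mixed equilibrium, the row player must be indifferent between Hawk and Dove.
The row player's expected payoff from Hawk is 4(1−q); from Dove it is 7.5q.
Setting these equal: −4q + 4 = 7.5q, so q = 8/23.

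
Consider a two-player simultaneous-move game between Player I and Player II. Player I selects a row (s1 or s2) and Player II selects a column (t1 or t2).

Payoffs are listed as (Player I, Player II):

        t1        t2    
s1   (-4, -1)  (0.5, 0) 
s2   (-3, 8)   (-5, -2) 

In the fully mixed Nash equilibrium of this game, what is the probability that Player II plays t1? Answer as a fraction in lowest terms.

Let q be the probability that Player II plays t1. In a completely mixed equilibrium, Player I must be indifferent between s1 and s2.
Player I's expected payoff from s1 is −4q + 0.5(1−q); from s2 it is −3q − 5(1−q).
Setting these equal: −4.5q + 0.5 = 2q − 5, so q = 11/13.

11/13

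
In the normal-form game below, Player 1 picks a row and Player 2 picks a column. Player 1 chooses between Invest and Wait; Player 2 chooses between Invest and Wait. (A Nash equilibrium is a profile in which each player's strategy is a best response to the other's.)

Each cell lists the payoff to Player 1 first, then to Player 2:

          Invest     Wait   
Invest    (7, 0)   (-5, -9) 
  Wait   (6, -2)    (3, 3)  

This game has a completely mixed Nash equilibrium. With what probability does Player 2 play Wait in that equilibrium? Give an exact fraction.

1/9

Let y be the probability that Player 2 plays Invest. In a completely mixed equilibrium, Player 1 must be indifferent between Invest and Wait.
Player 1's expected payoff from Invest is 7y − 5(1−y); from Wait it is 6y + 3(1−y).
Setting these equal: 12y − 5 = 3y + 3, so y = 8/9.
Therefore Player 2 plays Wait with probability 1 − 8/9 = 1/9.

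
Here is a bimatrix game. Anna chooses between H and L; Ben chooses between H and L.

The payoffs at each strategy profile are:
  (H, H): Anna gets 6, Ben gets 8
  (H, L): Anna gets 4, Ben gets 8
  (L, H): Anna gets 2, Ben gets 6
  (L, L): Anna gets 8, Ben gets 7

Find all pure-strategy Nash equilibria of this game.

(H, H): Anna gets 6 ≥ 2 from L, and Ben gets 8 ≥ 8 from L — Nash equilibrium.
(H, L): Anna prefers L (8 > 4) — not an equilibrium.
(L, H): Anna prefers H (6 > 2); Ben prefers L (7 > 6) — not an equilibrium.
(L, L): Anna gets 8 ≥ 4 from H, and Ben gets 7 ≥ 6 from H — Nash equilibrium.

(H, H) and (L, L)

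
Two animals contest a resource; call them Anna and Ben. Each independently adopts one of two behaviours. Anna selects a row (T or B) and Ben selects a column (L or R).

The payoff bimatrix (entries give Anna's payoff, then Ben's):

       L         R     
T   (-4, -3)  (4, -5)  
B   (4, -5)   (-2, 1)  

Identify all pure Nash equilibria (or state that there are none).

none

(T, L): Anna prefers B (4 > -4) — not an equilibrium.
(T, R): Ben prefers L (-3 > -5) — not an equilibrium.
(B, L): Ben prefers R (1 > -5) — not an equilibrium.
(B, R): Anna prefers T (4 > -2) — not an equilibrium.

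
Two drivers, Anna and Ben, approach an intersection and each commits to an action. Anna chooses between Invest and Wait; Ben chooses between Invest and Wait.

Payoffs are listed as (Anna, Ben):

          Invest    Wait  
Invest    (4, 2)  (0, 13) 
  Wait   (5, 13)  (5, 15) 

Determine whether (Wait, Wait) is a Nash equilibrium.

At (Wait, Wait), Anna earns 5; switching to Invest would give 0, so Anna has no profitable deviation.
Ben earns 15; switching to Invest would give 13, so Ben has no profitable deviation.
Neither player can gain by a unilateral deviation, so this profile is a Nash equilibrium.

Yes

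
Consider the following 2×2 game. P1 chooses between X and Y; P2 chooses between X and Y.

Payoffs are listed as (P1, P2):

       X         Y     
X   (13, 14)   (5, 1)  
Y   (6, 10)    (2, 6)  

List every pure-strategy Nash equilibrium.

(X, X)

(X, X): P1 gets 13 ≥ 6 from Y, and P2 gets 14 ≥ 1 from Y — Nash equilibrium.
(X, Y): P2 prefers X (14 > 1) — not an equilibrium.
(Y, X): P1 prefers X (13 > 6) — not an equilibrium.
(Y, Y): P1 prefers X (5 > 2); P2 prefers X (10 > 6) — not an equilibrium.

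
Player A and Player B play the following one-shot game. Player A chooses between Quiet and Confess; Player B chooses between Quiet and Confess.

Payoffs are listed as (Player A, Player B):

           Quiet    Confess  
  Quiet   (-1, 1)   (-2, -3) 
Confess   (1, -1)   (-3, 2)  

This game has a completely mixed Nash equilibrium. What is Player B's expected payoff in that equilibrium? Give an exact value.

First find x, the probability Player A plays Quiet, from Player B's indifference between Quiet and Confess: x − (1−x) = −3x + 2(1−x), giving x = 3/7.
Since Player B is indifferent in equilibrium, Player B's expected payoff equals the payoff from either column against (3/7, 4/7). Using Quiet: (3/7) − (4/7) = -1/7.

-1/7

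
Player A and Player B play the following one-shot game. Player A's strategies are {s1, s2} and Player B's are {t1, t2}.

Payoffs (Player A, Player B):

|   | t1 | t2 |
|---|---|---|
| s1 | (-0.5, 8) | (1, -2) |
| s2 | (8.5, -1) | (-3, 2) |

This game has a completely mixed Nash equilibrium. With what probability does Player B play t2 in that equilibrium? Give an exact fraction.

9/13

Let y be the probability that Player B plays t1. In a completely mixed equilibrium, Player A must be indifferent between s1 and s2.
Player A's expected payoff from s1 is −0.5y + (1−y); from s2 it is 8.5y − 3(1−y).
Setting these equal: −1.5y + 1 = 11.5y − 3, so y = 4/13.
Therefore Player B plays t2 with probability 1 − 4/13 = 9/13.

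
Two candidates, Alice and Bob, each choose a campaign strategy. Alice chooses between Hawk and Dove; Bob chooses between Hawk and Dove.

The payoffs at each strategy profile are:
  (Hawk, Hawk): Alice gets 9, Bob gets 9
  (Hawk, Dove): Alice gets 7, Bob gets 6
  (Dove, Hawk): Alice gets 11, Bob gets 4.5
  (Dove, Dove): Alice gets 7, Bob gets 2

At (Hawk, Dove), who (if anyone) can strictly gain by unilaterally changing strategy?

Bob

Alice at (Hawk, Dove) earns 7; deviating to Dove yields 7 — not better.
Bob earns 6; deviating to Hawk yields 9 — a strict improvement.
Only Bob has a strictly profitable deviation.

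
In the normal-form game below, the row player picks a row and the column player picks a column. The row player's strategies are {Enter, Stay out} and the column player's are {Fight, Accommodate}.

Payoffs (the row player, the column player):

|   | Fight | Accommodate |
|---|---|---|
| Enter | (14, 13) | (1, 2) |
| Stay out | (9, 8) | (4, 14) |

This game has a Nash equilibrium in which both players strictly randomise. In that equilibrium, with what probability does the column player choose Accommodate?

5/8

Let q be the probability that the column player plays Fight. In a completely mixed equilibrium, the row player must be indifferent between Enter and Stay out.
The row player's expected payoff from Enter is 14q + (1−q); from Stay out it is 9q + 4(1−q).
Setting these equal: 13q + 1 = 5q + 4, so q = 3/8.
Therefore the column player plays Accommodate with probability 1 − 3/8 = 5/8.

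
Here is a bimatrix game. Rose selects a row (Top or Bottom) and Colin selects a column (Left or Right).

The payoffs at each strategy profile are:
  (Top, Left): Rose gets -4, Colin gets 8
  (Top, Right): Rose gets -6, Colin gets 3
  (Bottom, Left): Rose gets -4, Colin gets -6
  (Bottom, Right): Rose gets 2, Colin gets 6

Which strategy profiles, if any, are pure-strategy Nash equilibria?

(Top, Left): Rose gets -4 ≥ -4 from Bottom, and Colin gets 8 ≥ 3 from Right — Nash equilibrium.
(Top, Right): Rose prefers Bottom (2 > -6); Colin prefers Left (8 > 3) — not an equilibrium.
(Bottom, Left): Colin prefers Right (6 > -6) — not an equilibrium.
(Bottom, Right): Rose gets 2 ≥ -6 from Top, and Colin gets 6 ≥ -6 from Left — Nash equilibrium.

(Top, Left) and (Bottom, Right)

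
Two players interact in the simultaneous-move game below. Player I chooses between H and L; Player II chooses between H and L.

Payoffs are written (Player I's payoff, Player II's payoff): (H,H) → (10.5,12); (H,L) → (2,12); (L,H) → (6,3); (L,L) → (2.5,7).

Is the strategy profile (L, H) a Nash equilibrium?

No

At (L, H), Player I earns 6; switching to H would give 10.5, so Player I would deviate.
Player II earns 3; switching to L would give 7, so Player II would deviate.
Since at least one player can profitably deviate, this is not a Nash equilibrium.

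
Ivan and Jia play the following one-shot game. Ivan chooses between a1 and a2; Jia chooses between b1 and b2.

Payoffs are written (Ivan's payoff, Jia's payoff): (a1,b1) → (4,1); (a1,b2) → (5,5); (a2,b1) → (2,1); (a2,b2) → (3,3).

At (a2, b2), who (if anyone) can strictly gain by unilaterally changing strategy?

Ivan at (a2, b2) earns 3; deviating to a1 yields 5 — a strict improvement.
Jia earns 3; deviating to b1 yields 1 — not better.
Only Ivan has a strictly profitable deviation.

Ivan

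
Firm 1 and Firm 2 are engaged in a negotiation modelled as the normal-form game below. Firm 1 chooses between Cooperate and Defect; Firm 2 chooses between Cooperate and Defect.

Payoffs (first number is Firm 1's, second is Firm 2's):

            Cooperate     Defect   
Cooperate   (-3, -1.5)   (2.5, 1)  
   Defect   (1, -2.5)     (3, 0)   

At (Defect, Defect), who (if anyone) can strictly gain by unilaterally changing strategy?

Neither

Firm 1 at (Defect, Defect) earns 3; deviating to Cooperate yields 2.5 — not better.
Firm 2 earns 0; deviating to Cooperate yields -2.5 — not better.
Neither player can strictly improve; the profile is a Nash equilibrium.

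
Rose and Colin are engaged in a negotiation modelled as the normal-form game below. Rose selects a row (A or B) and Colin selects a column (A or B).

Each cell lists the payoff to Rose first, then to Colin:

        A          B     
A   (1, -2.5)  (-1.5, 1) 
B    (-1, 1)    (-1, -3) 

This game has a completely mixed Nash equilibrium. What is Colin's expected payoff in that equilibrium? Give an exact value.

First find p, the probability Rose plays A, from Colin's indifference between A and B: −2.5p + (1−p) = p − 3(1−p), giving p = 8/15.
Since Colin is indifferent in equilibrium, Colin's expected payoff equals the payoff from either column against (8/15, 7/15). Using A: −2.5(8/15) + (7/15) = -13/15.

-13/15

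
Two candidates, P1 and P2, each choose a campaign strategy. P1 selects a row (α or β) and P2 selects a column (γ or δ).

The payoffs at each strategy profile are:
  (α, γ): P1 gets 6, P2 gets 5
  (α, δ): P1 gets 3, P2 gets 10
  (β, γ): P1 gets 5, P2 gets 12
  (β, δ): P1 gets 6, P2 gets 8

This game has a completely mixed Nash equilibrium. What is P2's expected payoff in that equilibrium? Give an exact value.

80/9

First find x, the probability P1 plays α, from P2's indifference between γ and δ: 5x + 12(1−x) = 10x + 8(1−x), giving x = 4/9.
Since P2 is indifferent in equilibrium, P2's expected payoff equals the payoff from either column against (4/9, 5/9). Using γ: 5(4/9) + 12(5/9) = 80/9.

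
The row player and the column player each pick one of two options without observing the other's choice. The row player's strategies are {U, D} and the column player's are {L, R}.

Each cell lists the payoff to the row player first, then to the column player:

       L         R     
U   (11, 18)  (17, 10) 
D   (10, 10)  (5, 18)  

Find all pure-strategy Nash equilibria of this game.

(U, L): the row player gets 11 ≥ 10 from D, and the column player gets 18 ≥ 10 from R — Nash equilibrium.
(U, R): the column player prefers L (18 > 10) — not an equilibrium.
(D, L): the row player prefers U (11 > 10); the column player prefers R (18 > 10) — not an equilibrium.
(D, R): the row player prefers U (17 > 5) — not an equilibrium.

(U, L)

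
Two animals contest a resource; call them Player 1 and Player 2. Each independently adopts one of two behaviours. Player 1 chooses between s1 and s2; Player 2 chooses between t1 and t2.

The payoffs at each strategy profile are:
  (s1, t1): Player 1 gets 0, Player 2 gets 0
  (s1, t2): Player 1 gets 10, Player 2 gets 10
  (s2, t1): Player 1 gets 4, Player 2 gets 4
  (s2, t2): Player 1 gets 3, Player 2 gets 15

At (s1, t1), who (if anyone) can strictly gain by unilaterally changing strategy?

Both

Player 1 at (s1, t1) earns 0; deviating to s2 yields 4 — a strict improvement.
Player 2 earns 0; deviating to t2 yields 10 — a strict improvement.
Both Player 1 and Player 2 have strictly profitable deviations.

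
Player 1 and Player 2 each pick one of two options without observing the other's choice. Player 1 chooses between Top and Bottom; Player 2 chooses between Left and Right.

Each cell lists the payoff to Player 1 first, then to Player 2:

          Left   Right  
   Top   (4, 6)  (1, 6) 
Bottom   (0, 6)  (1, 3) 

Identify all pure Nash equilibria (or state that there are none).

(Top, Left): Player 1 gets 4 ≥ 0 from Bottom, and Player 2 gets 6 ≥ 6 from Right — Nash equilibrium.
(Top, Right): Player 1 gets 1 ≥ 1 from Bottom, and Player 2 gets 6 ≥ 6 from Left — Nash equilibrium.
(Bottom, Left): Player 1 prefers Top (4 > 0) — not an equilibrium.
(Bottom, Right): Player 2 prefers Left (6 > 3) — not an equilibrium.

(Top, Left) and (Top, Right)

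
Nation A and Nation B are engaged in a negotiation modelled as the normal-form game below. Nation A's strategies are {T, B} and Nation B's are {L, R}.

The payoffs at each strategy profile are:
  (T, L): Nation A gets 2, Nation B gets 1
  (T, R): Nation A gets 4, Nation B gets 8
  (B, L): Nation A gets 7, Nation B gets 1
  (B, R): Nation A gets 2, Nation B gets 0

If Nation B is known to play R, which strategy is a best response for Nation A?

Against R, Nation A earns 4 from T and 2 from B.
So T is the best response.

T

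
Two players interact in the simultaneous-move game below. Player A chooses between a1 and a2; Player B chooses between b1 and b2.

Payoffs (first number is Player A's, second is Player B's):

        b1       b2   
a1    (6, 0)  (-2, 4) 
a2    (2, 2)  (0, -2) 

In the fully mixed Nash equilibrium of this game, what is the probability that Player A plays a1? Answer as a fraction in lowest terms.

Let x be the probability that Player A plays a1. In a completely mixed equilibrium, Player B must be indifferent between b1 and b2.
Player B's expected payoff from b1 is 2(1−x); from b2 it is 4x − 2(1−x).
Setting these equal: −2x + 2 = 6x − 2, so x = 1/2.

1/2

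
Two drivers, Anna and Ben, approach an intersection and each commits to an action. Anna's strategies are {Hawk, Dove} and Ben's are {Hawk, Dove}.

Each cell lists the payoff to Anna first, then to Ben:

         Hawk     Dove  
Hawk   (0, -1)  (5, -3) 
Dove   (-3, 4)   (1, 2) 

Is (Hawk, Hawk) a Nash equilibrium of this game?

At (Hawk, Hawk), Anna earns 0; switching to Dove would give -3, so Anna has no profitable deviation.
Ben earns -1; switching to Dove would give -3, so Ben has no profitable deviation.
Neither player can gain by a unilateral deviation, so this profile is a Nash equilibrium.

Yes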